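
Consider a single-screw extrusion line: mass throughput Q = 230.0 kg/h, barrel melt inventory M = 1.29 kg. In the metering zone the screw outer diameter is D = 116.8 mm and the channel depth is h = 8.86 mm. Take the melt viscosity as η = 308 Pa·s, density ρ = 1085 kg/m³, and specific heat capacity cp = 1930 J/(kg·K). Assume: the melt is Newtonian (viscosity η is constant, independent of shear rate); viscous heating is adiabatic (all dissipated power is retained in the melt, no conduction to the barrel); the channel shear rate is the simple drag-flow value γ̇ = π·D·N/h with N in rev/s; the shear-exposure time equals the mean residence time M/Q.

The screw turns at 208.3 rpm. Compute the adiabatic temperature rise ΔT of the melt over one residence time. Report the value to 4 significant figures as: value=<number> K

value=61.39 K

Throughput in SI: Q_s = 230.0 kg/h ÷ 3600 s/h = 0.0638889 kg/s
t_res = M / Q_s = 1.29 ÷ 0.0638889 = 20.1913 s
D = 116.8 mm = 0.1168 m;  h = 8.86 mm = 0.00886 m;  N = 208.3 rpm / 60 = 3.47167 rev/s
γ̇ = π D N / h = (π)(0.1168)(3.47167) / 0.00886 = 143.78 s⁻¹
Adiabatic rise: ΔT = η γ̇² t_res / (ρ cp) = 308·(143.78)²·20.1913 / (1085·1930) = 61.3935 K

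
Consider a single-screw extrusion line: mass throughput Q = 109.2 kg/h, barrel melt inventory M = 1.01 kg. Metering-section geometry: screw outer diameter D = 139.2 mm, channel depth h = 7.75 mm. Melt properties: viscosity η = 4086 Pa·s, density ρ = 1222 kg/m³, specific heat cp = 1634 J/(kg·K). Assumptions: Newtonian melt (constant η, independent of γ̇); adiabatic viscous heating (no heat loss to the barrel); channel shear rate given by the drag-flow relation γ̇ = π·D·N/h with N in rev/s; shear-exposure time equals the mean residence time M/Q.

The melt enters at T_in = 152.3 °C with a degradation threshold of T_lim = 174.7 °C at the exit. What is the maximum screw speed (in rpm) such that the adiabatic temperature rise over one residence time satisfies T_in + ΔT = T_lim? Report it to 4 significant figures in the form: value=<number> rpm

Convert throughput: Q = 109.2 kg/h = 109.2/3600 = 0.0303333 kg/s
Mean residence time: t_res = M/Q_s = 1.01 kg / 0.0303333 kg/s = 33.2967 s
D = 139.2 mm = 0.1392 m;  h = 7.75 mm = 0.00775 m
ΔT_a = T_lim − T_in = 174.7 °C − 152.3 °C = 22.4 K
Invert ΔT = ηγ̇²t_res/(ρcp) for γ̇: γ̇_max² = ΔT_a ρ cp / (η t_res) = 22.4·1222·1634 / (4086·33.2967) = 328.754 s⁻²
Take the square root: γ̇_max = √(328.754) = 18.1316 s⁻¹
Solve γ̇ = πDN/h for N: N_max = γ̇_max·h/(π·D) = 18.1316 × 0.00775 / (π × 0.1392) = 0.321328 rev/s = 19.2797 rpm

value=19.28 rpm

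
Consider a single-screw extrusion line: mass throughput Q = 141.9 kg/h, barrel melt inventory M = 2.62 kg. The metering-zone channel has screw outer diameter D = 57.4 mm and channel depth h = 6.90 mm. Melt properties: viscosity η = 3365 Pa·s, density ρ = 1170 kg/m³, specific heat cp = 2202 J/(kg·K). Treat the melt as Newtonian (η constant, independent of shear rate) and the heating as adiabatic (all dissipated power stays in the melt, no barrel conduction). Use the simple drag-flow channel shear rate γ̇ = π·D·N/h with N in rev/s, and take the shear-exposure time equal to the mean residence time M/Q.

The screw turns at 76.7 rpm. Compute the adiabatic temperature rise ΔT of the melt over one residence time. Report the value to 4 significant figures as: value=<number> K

Convert throughput: Q = 141.9 kg/h = 141.9/3600 = 0.0394167 kg/s
t_res = M / Q_s = 2.62 ÷ 0.0394167 = 66.4693 s
Geometry in metres: D = 57.4 mm → 0.0574 m, h = 6.90 mm → 0.0069 m; screw speed N = 76.7 rpm = 1.27833 rev/s
γ̇ = π·D·N / h = π · 0.0574 · 1.27833 / 0.0069 = 33.4085 s⁻¹
ΔT = η·γ̇²·t_res/(ρ·cp) = [3365 × 33.4085² × 66.4693] / [1170 × 2202] = 96.8985 K

value=96.90 K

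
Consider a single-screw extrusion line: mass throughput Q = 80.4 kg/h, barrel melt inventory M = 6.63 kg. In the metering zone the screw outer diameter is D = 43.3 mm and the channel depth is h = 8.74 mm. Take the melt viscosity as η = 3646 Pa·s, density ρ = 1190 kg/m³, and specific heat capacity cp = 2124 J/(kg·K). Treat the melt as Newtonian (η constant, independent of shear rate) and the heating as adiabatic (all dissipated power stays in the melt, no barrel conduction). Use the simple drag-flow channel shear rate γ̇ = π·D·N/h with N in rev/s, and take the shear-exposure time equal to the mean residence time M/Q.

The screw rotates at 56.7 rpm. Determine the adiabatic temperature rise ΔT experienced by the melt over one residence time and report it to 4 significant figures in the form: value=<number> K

Throughput in SI: Q_s = 80.4 kg/h ÷ 3600 s/h = 0.0223333 kg/s
t_res = M / Q_s = 6.63 / 0.0223333 = 296.866 s
D = 43.3 mm = 0.0433 m;  h = 8.74 mm = 0.00874 m;  N = 56.7 rpm / 60 = 0.945 rev/s
γ̇ = π D N / h = (π)(0.0433)(0.945) / 0.00874 = 14.7082 s⁻¹
ΔT = η·γ̇²·t_res / (ρ·cp) = 3646 · (14.7082)² · 296.866 / (1190 · 2124) = 92.6385 K

value=92.64 K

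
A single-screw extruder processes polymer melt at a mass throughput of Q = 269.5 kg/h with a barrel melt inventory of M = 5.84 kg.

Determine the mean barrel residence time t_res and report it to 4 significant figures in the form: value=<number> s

value=78.01 s

Q_s = Q / 3600 = 269.5 / 3600 = 0.0748611 kg/s
t_res = M / Q_s = 5.84 / 0.0748611 = 78.0111 s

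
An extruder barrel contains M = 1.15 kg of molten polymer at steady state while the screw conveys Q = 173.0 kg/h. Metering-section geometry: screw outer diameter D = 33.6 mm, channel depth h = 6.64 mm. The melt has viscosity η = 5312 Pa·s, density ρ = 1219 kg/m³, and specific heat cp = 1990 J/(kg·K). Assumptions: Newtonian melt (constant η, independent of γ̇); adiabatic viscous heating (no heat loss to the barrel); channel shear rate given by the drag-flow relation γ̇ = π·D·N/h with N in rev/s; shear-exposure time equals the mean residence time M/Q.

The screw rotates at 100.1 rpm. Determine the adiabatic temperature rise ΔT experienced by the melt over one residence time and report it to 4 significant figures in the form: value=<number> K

value=36.86 K

Convert throughput: Q = 173.0 kg/h = 173.0/3600 = 0.0480556 kg/s
t_res = M / Q_s = 1.15 / 0.0480556 = 23.9306 s
Geometry in metres: D = 33.6 mm → 0.0336 m, h = 6.64 mm → 0.00664 m; screw speed N = 100.1 rpm = 1.66833 rev/s
γ̇ = π·D·N / h = π · 0.0336 · 1.66833 / 0.00664 = 26.5219 s⁻¹
ΔT = η·γ̇²·t_res/(ρ·cp) = [5312 × 26.5219² × 23.9306] / [1219 × 1990] = 36.8607 K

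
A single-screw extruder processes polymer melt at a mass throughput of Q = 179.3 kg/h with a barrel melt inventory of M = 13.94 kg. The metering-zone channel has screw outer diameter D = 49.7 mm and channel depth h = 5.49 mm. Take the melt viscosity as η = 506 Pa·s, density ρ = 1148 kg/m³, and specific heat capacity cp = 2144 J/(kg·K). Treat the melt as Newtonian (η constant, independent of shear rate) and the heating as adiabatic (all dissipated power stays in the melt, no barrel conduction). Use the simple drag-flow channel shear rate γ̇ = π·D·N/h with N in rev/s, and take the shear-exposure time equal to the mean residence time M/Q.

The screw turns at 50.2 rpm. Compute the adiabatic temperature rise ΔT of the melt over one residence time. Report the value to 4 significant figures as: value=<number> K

value=32.58 K

Q_s = Q / 3600 = 179.3 / 3600 = 0.0498056 kg/s
t_res = M / Q_s = 13.94 ÷ 0.0498056 = 279.888 s
Geometry in metres: D = 49.7 mm → 0.0497 m, h = 5.49 mm → 0.00549 m; screw speed N = 50.2 rpm = 0.836667 rev/s
Shear rate: γ̇ = πDN/h = π·0.0497·0.836667/0.00549 = 23.795 s⁻¹
ΔT = η·γ̇²·t_res/(ρ·cp) = [506 × 23.795² × 279.888] / [1148 × 2144] = 32.5793 K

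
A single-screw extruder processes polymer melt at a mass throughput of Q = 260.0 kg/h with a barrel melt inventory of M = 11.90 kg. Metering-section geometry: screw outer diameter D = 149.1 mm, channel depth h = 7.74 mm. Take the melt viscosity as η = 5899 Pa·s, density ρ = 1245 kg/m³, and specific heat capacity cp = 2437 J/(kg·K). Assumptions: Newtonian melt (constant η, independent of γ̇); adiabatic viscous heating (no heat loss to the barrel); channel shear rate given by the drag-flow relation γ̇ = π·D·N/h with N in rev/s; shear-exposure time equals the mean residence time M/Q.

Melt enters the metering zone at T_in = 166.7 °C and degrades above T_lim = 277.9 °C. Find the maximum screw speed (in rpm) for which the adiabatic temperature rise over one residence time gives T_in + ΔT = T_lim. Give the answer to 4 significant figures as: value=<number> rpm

value=18.47 rpm

Q_s = Q / 3600 = 260.0 / 3600 = 0.0722222 kg/s
t_res = M / Q_s = 11.90 / 0.0722222 = 164.769 s
D = 149.1 mm = 0.1491 m;  h = 7.74 mm = 0.00774 m
ΔT_a = T_lim − T_in = 277.9 − 166.7 = 111.2 K
Invert ΔT = ηγ̇²t_res/(ρcp) for γ̇: γ̇_max² = ΔT_a ρ cp / (η t_res) = 111.2·1245·2437 / (5899·164.769) = 347.116 s⁻²
Take the square root: γ̇_max = √(347.116) = 18.6311 s⁻¹
N_max = γ̇_max h / (πD) = 18.6311·0.00774/(π·0.1491) = 0.307858 rev/s → ×60 = 18.4715 rpm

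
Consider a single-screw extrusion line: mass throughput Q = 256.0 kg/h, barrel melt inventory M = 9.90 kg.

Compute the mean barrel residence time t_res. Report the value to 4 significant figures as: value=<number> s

Q_s = Q / 3600 = 256.0 / 3600 = 0.0711111 kg/s
t_res = M / Q_s = 9.90 / 0.0711111 = 139.219 s

value=139.2 s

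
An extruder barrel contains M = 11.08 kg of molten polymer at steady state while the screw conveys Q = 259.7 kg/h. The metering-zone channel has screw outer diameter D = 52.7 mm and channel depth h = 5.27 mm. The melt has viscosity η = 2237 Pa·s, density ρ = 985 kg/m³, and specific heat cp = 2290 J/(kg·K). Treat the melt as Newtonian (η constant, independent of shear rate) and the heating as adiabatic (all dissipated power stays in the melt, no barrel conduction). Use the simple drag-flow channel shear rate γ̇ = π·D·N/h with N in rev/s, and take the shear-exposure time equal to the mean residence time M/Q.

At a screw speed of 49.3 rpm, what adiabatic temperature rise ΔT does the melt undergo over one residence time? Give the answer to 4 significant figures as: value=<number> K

value=101.5 K

Convert throughput: Q = 259.7 kg/h = 259.7/3600 = 0.0721389 kg/s
Mean residence time: t_res = M/Q_s = 11.08 kg / 0.0721389 kg/s = 153.593 s
Geometry in metres: D = 52.7 mm → 0.0527 m, h = 5.27 mm → 0.00527 m; screw speed N = 49.3 rpm = 0.821667 rev/s
γ̇ = π D N / h = (π)(0.0527)(0.821667) / 0.00527 = 25.8134 s⁻¹
ΔT = η·γ̇²·t_res/(ρ·cp) = [2237 × 25.8134² × 153.593] / [985 × 2290] = 101.498 K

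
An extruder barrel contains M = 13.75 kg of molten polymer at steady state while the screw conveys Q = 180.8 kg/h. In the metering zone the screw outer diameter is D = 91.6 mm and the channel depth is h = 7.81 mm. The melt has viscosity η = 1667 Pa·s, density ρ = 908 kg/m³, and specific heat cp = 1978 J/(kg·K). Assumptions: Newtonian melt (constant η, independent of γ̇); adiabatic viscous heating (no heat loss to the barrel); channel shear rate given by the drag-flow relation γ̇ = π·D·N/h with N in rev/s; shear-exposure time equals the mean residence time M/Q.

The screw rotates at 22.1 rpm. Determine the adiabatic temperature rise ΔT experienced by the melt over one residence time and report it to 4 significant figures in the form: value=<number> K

value=46.81 K

Throughput in SI: Q_s = 180.8 kg/h ÷ 3600 s/h = 0.0502222 kg/s
t_res = M / Q_s = 13.75 ÷ 0.0502222 = 273.783 s
D = 91.6 mm = 0.0916 m;  h = 7.81 mm = 0.00781 m;  N = 22.1 rpm / 60 = 0.368333 rev/s
γ̇ = π D N / h = (π)(0.0916)(0.368333) / 0.00781 = 13.5717 s⁻¹
ΔT = η·γ̇²·t_res / (ρ·cp) = 1667 · (13.5717)² · 273.783 / (908 · 1978) = 46.8059 K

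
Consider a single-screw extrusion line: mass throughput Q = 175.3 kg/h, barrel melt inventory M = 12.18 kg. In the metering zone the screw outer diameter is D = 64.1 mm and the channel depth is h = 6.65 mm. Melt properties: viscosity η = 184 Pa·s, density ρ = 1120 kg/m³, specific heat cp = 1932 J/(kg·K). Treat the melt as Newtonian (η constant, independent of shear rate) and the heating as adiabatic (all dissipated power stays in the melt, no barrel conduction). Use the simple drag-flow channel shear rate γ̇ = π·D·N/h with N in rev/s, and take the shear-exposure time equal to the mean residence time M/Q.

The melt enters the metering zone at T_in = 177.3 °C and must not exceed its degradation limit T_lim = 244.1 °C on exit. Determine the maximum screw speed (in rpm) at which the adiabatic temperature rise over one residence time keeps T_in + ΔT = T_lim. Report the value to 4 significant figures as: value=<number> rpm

value=111.0 rpm

Throughput in SI: Q_s = 175.3 kg/h ÷ 3600 s/h = 0.0486944 kg/s
t_res = M / Q_s = 12.18 ÷ 0.0486944 = 250.131 s
Convert to metres: D = 0.0641 m, h = 0.00665 m
ΔT_a = T_lim − T_in = 244.1 °C − 177.3 °C = 66.8 K
Invert ΔT = ηγ̇²t_res/(ρcp) for γ̇: γ̇_max² = ΔT_a ρ cp / (η t_res) = 66.8·1120·1932 / (184·250.131) = 3140.62 s⁻²
γ̇_max = √3140.62 = 56.0413 s⁻¹
Solve γ̇ = πDN/h for N: N_max = γ̇_max·h/(π·D) = 56.0413 × 0.00665 / (π × 0.0641) = 1.85064 rev/s = 111.038 rpm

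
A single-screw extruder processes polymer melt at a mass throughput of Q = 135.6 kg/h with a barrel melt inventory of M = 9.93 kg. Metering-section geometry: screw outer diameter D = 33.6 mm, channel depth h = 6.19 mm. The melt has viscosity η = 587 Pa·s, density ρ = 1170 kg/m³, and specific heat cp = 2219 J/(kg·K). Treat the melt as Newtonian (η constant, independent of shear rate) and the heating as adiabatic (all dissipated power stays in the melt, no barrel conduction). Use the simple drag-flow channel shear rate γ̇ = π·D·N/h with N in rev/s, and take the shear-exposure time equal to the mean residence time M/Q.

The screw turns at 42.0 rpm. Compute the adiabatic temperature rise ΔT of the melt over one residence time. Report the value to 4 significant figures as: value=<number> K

Throughput in SI: Q_s = 135.6 kg/h ÷ 3600 s/h = 0.0376667 kg/s
Mean residence time: t_res = M/Q_s = 9.93 kg / 0.0376667 kg/s = 263.628 s
Convert to SI: D = 0.0336 m, h = 0.00619 m, N = 42.0/60 = 0.7 rev/s
γ̇ = π D N / h = (π)(0.0336)(0.7) / 0.00619 = 11.937 s⁻¹
ΔT = η·γ̇²·t_res / (ρ·cp) = 587 · (11.937)² · 263.628 / (1170 · 2219) = 8.49337 K

value=8.493 K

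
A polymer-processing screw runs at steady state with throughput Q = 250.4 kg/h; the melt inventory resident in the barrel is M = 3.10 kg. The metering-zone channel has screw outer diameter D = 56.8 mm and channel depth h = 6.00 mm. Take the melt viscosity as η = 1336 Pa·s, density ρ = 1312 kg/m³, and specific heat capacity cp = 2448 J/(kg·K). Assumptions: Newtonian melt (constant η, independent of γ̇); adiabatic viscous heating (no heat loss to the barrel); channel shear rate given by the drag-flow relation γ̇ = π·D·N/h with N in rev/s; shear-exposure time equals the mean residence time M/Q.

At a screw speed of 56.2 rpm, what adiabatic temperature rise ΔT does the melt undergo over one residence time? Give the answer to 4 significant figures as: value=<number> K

Throughput in SI: Q_s = 250.4 kg/h ÷ 3600 s/h = 0.0695556 kg/s
t_res = M / Q_s = 3.10 ÷ 0.0695556 = 44.5687 s
Geometry in metres: D = 56.8 mm → 0.0568 m, h = 6.00 mm → 0.006 m; screw speed N = 56.2 rpm = 0.936667 rev/s
γ̇ = π D N / h = (π)(0.0568)(0.936667) / 0.006 = 27.8569 s⁻¹
ΔT = η·γ̇²·t_res/(ρ·cp) = [1336 × 27.8569² × 44.5687] / [1312 × 2448] = 14.3865 K

value=14.39 K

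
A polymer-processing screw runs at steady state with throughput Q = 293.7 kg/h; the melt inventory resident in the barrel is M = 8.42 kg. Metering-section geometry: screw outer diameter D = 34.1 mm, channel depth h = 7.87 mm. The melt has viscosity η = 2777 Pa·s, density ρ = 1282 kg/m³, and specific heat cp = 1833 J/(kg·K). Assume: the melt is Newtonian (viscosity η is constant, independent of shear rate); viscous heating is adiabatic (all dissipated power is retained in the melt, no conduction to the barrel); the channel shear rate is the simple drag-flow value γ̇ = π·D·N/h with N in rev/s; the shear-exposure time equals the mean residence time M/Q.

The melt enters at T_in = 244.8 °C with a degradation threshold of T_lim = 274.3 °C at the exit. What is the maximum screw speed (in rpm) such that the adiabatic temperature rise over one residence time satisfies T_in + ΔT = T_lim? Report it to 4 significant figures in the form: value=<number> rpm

Throughput in SI: Q_s = 293.7 kg/h ÷ 3600 s/h = 0.0815833 kg/s
t_res = M / Q_s = 8.42 / 0.0815833 = 103.207 s
Geometry in SI: D = 34.1 mm → 0.0341 m, h = 7.87 mm → 0.00787 m
ΔT_a = T_lim − T_in = 274.3 − 244.8 = 29.5 K
Invert ΔT = ηγ̇²t_res/(ρcp) for γ̇: γ̇_max² = ΔT_a ρ cp / (η t_res) = 29.5·1282·1833 / (2777·103.207) = 241.872 s⁻²
Take the square root: γ̇_max = √(241.872) = 15.5522 s⁻¹
N_max = γ̇_max h / (πD) = 15.5522·0.00787/(π·0.0341) = 1.14252 rev/s → ×60 = 68.5511 rpm

value=68.55 rpm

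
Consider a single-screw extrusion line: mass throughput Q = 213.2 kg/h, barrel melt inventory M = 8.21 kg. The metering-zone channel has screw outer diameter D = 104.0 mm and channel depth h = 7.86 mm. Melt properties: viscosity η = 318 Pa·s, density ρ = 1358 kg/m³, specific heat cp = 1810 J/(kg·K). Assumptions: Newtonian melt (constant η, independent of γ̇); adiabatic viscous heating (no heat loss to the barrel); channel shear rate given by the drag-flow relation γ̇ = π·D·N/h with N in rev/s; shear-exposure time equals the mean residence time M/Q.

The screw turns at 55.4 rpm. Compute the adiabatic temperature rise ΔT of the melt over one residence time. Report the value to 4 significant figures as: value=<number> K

Throughput in SI: Q_s = 213.2 kg/h ÷ 3600 s/h = 0.0592222 kg/s
Mean residence time: t_res = M/Q_s = 8.21 kg / 0.0592222 kg/s = 138.63 s
Geometry in metres: D = 104.0 mm → 0.104 m, h = 7.86 mm → 0.00786 m; screw speed N = 55.4 rpm = 0.923333 rev/s
Shear rate: γ̇ = πDN/h = π·0.104·0.923333/0.00786 = 38.3813 s⁻¹
ΔT = η·γ̇²·t_res / (ρ·cp) = 318 · (38.3813)² · 138.63 / (1358 · 1810) = 26.4208 K

value=26.42 K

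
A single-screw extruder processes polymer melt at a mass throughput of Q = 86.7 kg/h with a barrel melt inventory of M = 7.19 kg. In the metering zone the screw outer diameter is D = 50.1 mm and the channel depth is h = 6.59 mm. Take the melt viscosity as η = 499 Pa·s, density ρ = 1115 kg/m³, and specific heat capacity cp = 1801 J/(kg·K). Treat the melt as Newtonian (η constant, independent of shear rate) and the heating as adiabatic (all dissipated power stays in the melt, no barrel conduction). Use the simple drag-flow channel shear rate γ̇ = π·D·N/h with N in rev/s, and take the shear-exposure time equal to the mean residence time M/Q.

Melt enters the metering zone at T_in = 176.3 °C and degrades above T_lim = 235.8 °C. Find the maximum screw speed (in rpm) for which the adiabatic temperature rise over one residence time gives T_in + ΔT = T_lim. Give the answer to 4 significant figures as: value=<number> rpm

Throughput in SI: Q_s = 86.7 kg/h ÷ 3600 s/h = 0.0240833 kg/s
Mean residence time: t_res = M/Q_s = 7.19 kg / 0.0240833 kg/s = 298.547 s
Convert to metres: D = 0.0501 m, h = 0.00659 m
ΔT_a = T_lim − T_in = 235.8 °C − 176.3 °C = 59.5 K
γ̇_max² = ΔT_a·ρ·cp/(η·t_res) = 59.5·1115·1801/(499·298.547) = 802.034 s⁻²
Take the square root: γ̇_max = √(802.034) = 28.3202 s⁻¹
N_max = γ̇_max·h / (π·D) = 28.3202 · 0.00659 / (π · 0.0501) = 1.18575 rev/s = 71.1452 rpm

value=71.15 rpm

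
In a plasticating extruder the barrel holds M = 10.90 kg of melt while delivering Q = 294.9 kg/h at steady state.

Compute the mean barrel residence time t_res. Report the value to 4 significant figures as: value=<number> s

Throughput in SI: Q_s = 294.9 kg/h ÷ 3600 s/h = 0.0819167 kg/s
Mean residence time: t_res = M/Q_s = 10.90 kg / 0.0819167 kg/s = 133.062 s

value=133.1 s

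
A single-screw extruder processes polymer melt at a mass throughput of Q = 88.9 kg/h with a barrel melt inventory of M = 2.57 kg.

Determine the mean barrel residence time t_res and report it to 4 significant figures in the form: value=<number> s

value=104.1 s

Q_s = Q / 3600 = 88.9 / 3600 = 0.0246944 kg/s
t_res = M / Q_s = 2.57 ÷ 0.0246944 = 104.072 s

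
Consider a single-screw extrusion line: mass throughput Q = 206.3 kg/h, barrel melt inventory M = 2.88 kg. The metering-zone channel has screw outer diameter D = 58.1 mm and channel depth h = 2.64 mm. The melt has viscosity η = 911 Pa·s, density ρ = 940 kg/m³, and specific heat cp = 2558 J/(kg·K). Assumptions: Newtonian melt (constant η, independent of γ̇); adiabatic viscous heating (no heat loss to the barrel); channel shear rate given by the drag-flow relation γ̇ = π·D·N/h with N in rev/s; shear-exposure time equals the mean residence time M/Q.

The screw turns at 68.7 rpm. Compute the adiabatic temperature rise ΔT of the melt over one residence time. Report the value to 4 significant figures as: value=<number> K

value=119.3 K

Q_s = Q / 3600 = 206.3 / 3600 = 0.0573056 kg/s
t_res = M / Q_s = 2.88 / 0.0573056 = 50.2569 s
Convert to SI: D = 0.0581 m, h = 0.00264 m, N = 68.7/60 = 1.145 rev/s
Shear rate: γ̇ = πDN/h = π·0.0581·1.145/0.00264 = 79.164 s⁻¹
Adiabatic rise: ΔT = η γ̇² t_res / (ρ cp) = 911·(79.164)²·50.2569 / (940·2558) = 119.328 K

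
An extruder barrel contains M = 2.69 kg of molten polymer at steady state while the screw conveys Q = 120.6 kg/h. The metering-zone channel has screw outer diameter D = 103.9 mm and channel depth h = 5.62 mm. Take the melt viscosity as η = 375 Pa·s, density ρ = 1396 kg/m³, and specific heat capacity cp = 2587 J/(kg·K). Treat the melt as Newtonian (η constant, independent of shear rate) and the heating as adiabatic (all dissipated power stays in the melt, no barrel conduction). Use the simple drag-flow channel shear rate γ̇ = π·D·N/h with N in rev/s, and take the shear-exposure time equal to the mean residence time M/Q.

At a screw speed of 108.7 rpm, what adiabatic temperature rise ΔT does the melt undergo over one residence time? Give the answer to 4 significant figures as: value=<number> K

Throughput in SI: Q_s = 120.6 kg/h ÷ 3600 s/h = 0.0335 kg/s
t_res = M / Q_s = 2.69 ÷ 0.0335 = 80.2985 s
Geometry in metres: D = 103.9 mm → 0.1039 m, h = 5.62 mm → 0.00562 m; screw speed N = 108.7 rpm = 1.81167 rev/s
γ̇ = π·D·N / h = π · 0.1039 · 1.81167 / 0.00562 = 105.222 s⁻¹
Adiabatic rise: ΔT = η γ̇² t_res / (ρ cp) = 375·(105.222)²·80.2985 / (1396·2587) = 92.3149 K

value=92.31 K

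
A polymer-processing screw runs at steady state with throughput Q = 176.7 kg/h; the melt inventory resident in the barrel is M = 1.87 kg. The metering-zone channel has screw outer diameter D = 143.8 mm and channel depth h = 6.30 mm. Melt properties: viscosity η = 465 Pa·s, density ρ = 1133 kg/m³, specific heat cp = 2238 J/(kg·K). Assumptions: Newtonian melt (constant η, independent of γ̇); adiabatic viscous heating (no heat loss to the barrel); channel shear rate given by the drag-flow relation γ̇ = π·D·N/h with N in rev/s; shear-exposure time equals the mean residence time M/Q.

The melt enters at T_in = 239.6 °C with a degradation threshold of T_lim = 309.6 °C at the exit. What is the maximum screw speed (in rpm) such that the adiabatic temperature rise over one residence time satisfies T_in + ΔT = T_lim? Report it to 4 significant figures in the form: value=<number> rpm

value=83.75 rpm

Throughput in SI: Q_s = 176.7 kg/h ÷ 3600 s/h = 0.0490833 kg/s
Mean residence time: t_res = M/Q_s = 1.87 kg / 0.0490833 kg/s = 38.0985 s
D = 143.8 mm = 0.1438 m;  h = 6.30 mm = 0.0063 m
ΔT_a = T_lim − T_in = 309.6 − 239.6 = 70 K
γ̇_max² = ΔT_a·ρ·cp/(η·t_res) = 70·1133·2238/(465·38.0985) = 10019.1 s⁻²
γ̇_max = √10019.1 = 100.095 s⁻¹
N_max = γ̇_max·h / (π·D) = 100.095 · 0.0063 / (π · 0.1438) = 1.39587 rev/s = 83.7523 rpm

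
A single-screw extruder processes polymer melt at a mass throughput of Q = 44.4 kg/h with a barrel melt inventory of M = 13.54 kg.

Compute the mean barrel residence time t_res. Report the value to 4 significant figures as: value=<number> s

value=1098. s

Convert throughput: Q = 44.4 kg/h = 44.4/3600 = 0.0123333 kg/s
t_res = M / Q_s = 13.54 / 0.0123333 = 1097.84 s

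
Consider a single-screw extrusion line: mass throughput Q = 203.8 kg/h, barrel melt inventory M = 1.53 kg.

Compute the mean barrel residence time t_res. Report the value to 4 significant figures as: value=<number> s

value=27.03 s

Throughput in SI: Q_s = 203.8 kg/h ÷ 3600 s/h = 0.0566111 kg/s
t_res = M / Q_s = 1.53 ÷ 0.0566111 = 27.0265 s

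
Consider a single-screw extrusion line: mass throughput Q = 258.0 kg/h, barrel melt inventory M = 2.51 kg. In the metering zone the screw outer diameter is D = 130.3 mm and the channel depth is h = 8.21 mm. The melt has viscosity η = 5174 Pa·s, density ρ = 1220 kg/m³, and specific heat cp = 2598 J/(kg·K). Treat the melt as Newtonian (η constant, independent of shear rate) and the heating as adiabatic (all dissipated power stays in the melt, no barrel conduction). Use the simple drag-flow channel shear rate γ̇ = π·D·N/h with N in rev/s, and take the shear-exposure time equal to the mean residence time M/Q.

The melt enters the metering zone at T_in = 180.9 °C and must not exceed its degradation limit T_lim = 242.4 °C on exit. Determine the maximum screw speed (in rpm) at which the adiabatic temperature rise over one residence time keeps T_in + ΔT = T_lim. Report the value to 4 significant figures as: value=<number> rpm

value=39.47 rpm

Throughput in SI: Q_s = 258.0 kg/h ÷ 3600 s/h = 0.0716667 kg/s
t_res = M / Q_s = 2.51 ÷ 0.0716667 = 35.0233 s
Geometry in SI: D = 130.3 mm → 0.1303 m, h = 8.21 mm → 0.00821 m
ΔT_a = T_lim − T_in = 242.4 °C − 180.9 °C = 61.5 K
γ̇_max² = ΔT_a·ρ·cp / (η·t_res) = [61.5 × 1220 × 2598] / [5174 × 35.0233] = 1075.7 s⁻²
γ̇_max = sqrt(1075.7) = 32.7979 s⁻¹
N_max = γ̇_max·h / (π·D) = 32.7979 · 0.00821 / (π · 0.1303) = 0.657801 rev/s = 39.4681 rpm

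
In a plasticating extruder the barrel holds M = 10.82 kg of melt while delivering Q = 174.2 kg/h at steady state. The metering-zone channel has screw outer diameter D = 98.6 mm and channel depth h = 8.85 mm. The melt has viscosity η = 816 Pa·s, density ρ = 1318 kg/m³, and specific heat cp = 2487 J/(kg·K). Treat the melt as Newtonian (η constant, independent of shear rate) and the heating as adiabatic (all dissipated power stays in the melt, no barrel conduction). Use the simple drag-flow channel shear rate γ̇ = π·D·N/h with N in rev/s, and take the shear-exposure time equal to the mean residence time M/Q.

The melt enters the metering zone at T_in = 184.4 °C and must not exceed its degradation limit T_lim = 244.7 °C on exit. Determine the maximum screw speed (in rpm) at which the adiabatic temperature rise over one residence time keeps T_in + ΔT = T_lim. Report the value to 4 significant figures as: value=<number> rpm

Throughput in SI: Q_s = 174.2 kg/h ÷ 3600 s/h = 0.0483889 kg/s
Mean residence time: t_res = M/Q_s = 10.82 kg / 0.0483889 kg/s = 223.605 s
Geometry in SI: D = 98.6 mm → 0.0986 m, h = 8.85 mm → 0.00885 m
ΔT_a = T_lim − T_in = 244.7 − 184.4 = 60.3 K
γ̇_max² = ΔT_a·ρ·cp/(η·t_res) = 60.3·1318·2487/(816·223.605) = 1083.27 s⁻²
γ̇_max = sqrt(1083.27) = 32.9131 s⁻¹
Solve γ̇ = πDN/h for N: N_max = γ̇_max·h/(π·D) = 32.9131 × 0.00885 / (π × 0.0986) = 0.94034 rev/s = 56.4204 rpm

value=56.42 rpm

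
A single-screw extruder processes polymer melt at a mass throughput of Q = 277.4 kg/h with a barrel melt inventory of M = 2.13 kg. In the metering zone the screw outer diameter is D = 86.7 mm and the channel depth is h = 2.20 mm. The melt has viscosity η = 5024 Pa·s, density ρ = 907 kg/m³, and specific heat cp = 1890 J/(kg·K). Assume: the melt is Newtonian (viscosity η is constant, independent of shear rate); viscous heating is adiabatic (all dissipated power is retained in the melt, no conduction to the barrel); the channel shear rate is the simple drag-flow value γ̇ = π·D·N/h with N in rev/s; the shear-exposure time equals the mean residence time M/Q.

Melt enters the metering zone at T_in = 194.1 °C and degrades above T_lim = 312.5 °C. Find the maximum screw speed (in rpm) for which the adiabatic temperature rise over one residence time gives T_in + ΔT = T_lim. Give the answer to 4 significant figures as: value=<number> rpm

Q_s = Q / 3600 = 277.4 / 3600 = 0.0770556 kg/s
t_res = M / Q_s = 2.13 / 0.0770556 = 27.6424 s
Geometry in SI: D = 86.7 mm → 0.0867 m, h = 2.20 mm → 0.0022 m
ΔT_a = T_lim − T_in = 312.5 °C − 194.1 °C = 118.4 K
γ̇_max² = ΔT_a·ρ·cp/(η·t_res) = 118.4·907·1890/(5024·27.6424) = 1461.49 s⁻²
γ̇_max = √1461.49 = 38.2294 s⁻¹
N_max = γ̇_max h / (πD) = 38.2294·0.0022/(π·0.0867) = 0.308782 rev/s → ×60 = 18.5269 rpm

value=18.53 rpm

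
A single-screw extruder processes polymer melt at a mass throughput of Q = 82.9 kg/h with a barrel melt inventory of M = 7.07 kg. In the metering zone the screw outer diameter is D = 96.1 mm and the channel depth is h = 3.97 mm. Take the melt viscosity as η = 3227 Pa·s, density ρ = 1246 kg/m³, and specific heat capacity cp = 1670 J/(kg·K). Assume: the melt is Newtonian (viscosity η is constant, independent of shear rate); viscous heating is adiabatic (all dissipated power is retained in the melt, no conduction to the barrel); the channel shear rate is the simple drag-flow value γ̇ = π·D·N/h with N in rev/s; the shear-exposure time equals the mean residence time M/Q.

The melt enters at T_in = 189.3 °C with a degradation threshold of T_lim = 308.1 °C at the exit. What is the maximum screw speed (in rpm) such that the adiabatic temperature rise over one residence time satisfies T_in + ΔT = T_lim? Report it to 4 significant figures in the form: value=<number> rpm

Q_s = Q / 3600 = 82.9 / 3600 = 0.0230278 kg/s
t_res = M / Q_s = 7.07 / 0.0230278 = 307.021 s
Convert to metres: D = 0.0961 m, h = 0.00397 m
ΔT_a = T_lim − T_in = 308.1 °C − 189.3 °C = 118.8 K
γ̇_max² = ΔT_a·ρ·cp / (η·t_res) = [118.8 × 1246 × 1670] / [3227 × 307.021] = 249.508 s⁻²
γ̇_max = sqrt(249.508) = 15.7958 s⁻¹
N_max = γ̇_max h / (πD) = 15.7958·0.00397/(π·0.0961) = 0.207711 rev/s → ×60 = 12.4627 rpm

value=12.46 rpm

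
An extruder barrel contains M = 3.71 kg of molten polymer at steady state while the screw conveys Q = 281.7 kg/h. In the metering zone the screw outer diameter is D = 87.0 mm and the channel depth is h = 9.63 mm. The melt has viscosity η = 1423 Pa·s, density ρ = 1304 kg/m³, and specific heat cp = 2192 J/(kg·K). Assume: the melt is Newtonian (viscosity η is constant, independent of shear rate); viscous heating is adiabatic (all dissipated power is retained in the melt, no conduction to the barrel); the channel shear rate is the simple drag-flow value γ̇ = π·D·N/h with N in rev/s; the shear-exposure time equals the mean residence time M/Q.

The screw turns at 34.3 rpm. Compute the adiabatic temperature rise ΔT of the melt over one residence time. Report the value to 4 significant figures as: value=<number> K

value=6.214 K

Q_s = Q / 3600 = 281.7 / 3600 = 0.07825 kg/s
Mean residence time: t_res = M/Q_s = 3.71 kg / 0.07825 kg/s = 47.4121 s
Geometry in metres: D = 87.0 mm → 0.087 m, h = 9.63 mm → 0.00963 m; screw speed N = 34.3 rpm = 0.571667 rev/s
γ̇ = π D N / h = (π)(0.087)(0.571667) / 0.00963 = 16.225 s⁻¹
ΔT = η·γ̇²·t_res / (ρ·cp) = 1423 · (16.225)² · 47.4121 / (1304 · 2192) = 6.21366 K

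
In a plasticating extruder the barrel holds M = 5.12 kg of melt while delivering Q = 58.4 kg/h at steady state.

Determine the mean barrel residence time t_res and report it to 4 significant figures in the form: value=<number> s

Throughput in SI: Q_s = 58.4 kg/h ÷ 3600 s/h = 0.0162222 kg/s
t_res = M / Q_s = 5.12 ÷ 0.0162222 = 315.616 s

value=315.6 s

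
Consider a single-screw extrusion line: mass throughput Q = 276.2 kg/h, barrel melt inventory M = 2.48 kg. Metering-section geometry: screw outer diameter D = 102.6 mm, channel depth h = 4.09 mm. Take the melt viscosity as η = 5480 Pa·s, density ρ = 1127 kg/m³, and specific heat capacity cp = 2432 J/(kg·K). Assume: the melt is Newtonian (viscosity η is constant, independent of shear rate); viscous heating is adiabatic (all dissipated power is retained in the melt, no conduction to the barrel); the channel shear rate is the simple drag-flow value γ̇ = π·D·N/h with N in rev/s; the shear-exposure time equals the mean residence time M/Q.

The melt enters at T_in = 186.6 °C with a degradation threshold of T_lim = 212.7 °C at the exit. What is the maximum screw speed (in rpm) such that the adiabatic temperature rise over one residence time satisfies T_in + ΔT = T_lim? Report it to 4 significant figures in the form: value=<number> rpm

value=15.30 rpm

Q_s = Q / 3600 = 276.2 / 3600 = 0.0767222 kg/s
Mean residence time: t_res = M/Q_s = 2.48 kg / 0.0767222 kg/s = 32.3244 s
D = 102.6 mm = 0.1026 m;  h = 4.09 mm = 0.00409 m
Allowable rise: ΔT_a = T_lim − T_in = 212.7 − 186.6 = 26.1 K
γ̇_max² = ΔT_a·ρ·cp/(η·t_res) = 26.1·1127·2432/(5480·32.3244) = 403.847 s⁻²
Take the square root: γ̇_max = √(403.847) = 20.0959 s⁻¹
N_max = γ̇_max·h / (π·D) = 20.0959 · 0.00409 / (π · 0.1026) = 0.254997 rev/s = 15.2998 rpm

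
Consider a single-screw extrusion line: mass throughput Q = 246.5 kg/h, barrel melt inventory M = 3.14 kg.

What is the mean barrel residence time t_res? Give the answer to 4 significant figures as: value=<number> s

value=45.86 s

Q_s = Q / 3600 = 246.5 / 3600 = 0.0684722 kg/s
Mean residence time: t_res = M/Q_s = 3.14 kg / 0.0684722 kg/s = 45.858 s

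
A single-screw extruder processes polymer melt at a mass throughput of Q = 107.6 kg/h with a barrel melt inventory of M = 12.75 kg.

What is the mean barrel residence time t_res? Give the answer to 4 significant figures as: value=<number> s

value=426.6 s

Q_s = Q / 3600 = 107.6 / 3600 = 0.0298889 kg/s
Mean residence time: t_res = M/Q_s = 12.75 kg / 0.0298889 kg/s = 426.58 s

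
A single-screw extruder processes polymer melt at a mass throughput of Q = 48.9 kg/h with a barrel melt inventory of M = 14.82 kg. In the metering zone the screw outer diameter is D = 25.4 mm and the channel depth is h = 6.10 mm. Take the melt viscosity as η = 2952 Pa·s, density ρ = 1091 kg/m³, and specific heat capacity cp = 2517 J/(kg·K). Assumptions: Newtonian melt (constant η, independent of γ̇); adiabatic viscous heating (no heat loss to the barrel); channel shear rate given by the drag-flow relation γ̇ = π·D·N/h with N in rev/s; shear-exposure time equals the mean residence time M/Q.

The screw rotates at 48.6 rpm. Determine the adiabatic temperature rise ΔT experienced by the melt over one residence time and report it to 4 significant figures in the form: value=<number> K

Convert throughput: Q = 48.9 kg/h = 48.9/3600 = 0.0135833 kg/s
t_res = M / Q_s = 14.82 ÷ 0.0135833 = 1091.04 s
Geometry in metres: D = 25.4 mm → 0.0254 m, h = 6.10 mm → 0.0061 m; screw speed N = 48.6 rpm = 0.81 rev/s
γ̇ = π D N / h = (π)(0.0254)(0.81) / 0.0061 = 10.5959 s⁻¹
ΔT = η·γ̇²·t_res/(ρ·cp) = [2952 × 10.5959² × 1091.04] / [1091 × 2517] = 131.682 K

value=131.7 K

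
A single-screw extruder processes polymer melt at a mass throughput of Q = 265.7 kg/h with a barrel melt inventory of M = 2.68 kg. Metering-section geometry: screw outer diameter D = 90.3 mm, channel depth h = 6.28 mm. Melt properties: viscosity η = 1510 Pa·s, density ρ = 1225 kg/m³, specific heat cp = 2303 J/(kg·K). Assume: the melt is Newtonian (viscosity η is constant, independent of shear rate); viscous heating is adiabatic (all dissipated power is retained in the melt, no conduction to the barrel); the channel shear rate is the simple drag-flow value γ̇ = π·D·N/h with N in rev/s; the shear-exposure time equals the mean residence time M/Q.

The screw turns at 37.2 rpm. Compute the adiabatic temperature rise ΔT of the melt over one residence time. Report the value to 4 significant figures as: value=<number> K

Q_s = Q / 3600 = 265.7 / 3600 = 0.0738056 kg/s
Mean residence time: t_res = M/Q_s = 2.68 kg / 0.0738056 kg/s = 36.3116 s
Convert to SI: D = 0.0903 m, h = 0.00628 m, N = 37.2/60 = 0.62 rev/s
γ̇ = π·D·N / h = π · 0.0903 · 0.62 / 0.00628 = 28.0072 s⁻¹
Adiabatic rise: ΔT = η γ̇² t_res / (ρ cp) = 1510·(28.0072)²·36.3116 / (1225·2303) = 15.2452 K

value=15.25 K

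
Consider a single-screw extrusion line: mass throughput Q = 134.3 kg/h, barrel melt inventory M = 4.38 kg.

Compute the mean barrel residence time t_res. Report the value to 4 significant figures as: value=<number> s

value=117.4 s

Throughput in SI: Q_s = 134.3 kg/h ÷ 3600 s/h = 0.0373056 kg/s
Mean residence time: t_res = M/Q_s = 4.38 kg / 0.0373056 kg/s = 117.409 s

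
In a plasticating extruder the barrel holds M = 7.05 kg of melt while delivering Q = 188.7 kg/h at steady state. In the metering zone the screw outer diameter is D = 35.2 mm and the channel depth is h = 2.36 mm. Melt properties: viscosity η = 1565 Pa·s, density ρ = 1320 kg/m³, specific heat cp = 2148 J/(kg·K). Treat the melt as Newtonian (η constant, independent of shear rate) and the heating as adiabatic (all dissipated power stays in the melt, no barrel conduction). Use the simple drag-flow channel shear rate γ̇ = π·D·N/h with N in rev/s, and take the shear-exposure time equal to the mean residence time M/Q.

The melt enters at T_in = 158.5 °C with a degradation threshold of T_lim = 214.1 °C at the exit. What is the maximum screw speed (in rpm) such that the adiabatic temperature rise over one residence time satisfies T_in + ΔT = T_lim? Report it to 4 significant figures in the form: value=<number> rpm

value=35.04 rpm

Convert throughput: Q = 188.7 kg/h = 188.7/3600 = 0.0524167 kg/s
Mean residence time: t_res = M/Q_s = 7.05 kg / 0.0524167 kg/s = 134.499 s
Convert to metres: D = 0.0352 m, h = 0.00236 m
ΔT_a = T_lim − T_in = 214.1 °C − 158.5 °C = 55.6 K
Invert ΔT = ηγ̇²t_res/(ρcp) for γ̇: γ̇_max² = ΔT_a ρ cp / (η t_res) = 55.6·1320·2148 / (1565·134.499) = 748.943 s⁻²
Take the square root: γ̇_max = √(748.943) = 27.3668 s⁻¹
N_max = γ̇_max·h / (π·D) = 27.3668 · 0.00236 / (π · 0.0352) = 0.584042 rev/s = 35.0425 rpm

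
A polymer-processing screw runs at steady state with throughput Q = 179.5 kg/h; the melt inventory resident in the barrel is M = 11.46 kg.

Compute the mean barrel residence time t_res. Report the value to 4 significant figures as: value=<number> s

Convert throughput: Q = 179.5 kg/h = 179.5/3600 = 0.0498611 kg/s
t_res = M / Q_s = 11.46 / 0.0498611 = 229.838 s

value=229.8 s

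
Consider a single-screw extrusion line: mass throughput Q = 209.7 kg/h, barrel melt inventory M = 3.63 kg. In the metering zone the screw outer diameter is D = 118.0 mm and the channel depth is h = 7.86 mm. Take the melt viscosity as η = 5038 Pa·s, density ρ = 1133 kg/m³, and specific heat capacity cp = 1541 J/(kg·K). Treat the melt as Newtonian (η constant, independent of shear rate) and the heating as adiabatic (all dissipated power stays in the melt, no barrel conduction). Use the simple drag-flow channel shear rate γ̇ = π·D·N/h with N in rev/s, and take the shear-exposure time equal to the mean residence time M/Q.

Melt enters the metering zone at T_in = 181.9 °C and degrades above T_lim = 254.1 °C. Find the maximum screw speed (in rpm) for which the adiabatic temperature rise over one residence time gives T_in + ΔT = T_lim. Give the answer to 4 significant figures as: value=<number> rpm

value=25.49 rpm

Throughput in SI: Q_s = 209.7 kg/h ÷ 3600 s/h = 0.05825 kg/s
t_res = M / Q_s = 3.63 / 0.05825 = 62.3176 s
D = 118.0 mm = 0.118 m;  h = 7.86 mm = 0.00786 m
Allowable rise: ΔT_a = T_lim − T_in = 254.1 − 181.9 = 72.2 K
Invert ΔT = ηγ̇²t_res/(ρcp) for γ̇: γ̇_max² = ΔT_a ρ cp / (η t_res) = 72.2·1133·1541 / (5038·62.3176) = 401.514 s⁻²
γ̇_max = √401.514 = 20.0378 s⁻¹
N_max = γ̇_max h / (πD) = 20.0378·0.00786/(π·0.118) = 0.424855 rev/s → ×60 = 25.4913 rpm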